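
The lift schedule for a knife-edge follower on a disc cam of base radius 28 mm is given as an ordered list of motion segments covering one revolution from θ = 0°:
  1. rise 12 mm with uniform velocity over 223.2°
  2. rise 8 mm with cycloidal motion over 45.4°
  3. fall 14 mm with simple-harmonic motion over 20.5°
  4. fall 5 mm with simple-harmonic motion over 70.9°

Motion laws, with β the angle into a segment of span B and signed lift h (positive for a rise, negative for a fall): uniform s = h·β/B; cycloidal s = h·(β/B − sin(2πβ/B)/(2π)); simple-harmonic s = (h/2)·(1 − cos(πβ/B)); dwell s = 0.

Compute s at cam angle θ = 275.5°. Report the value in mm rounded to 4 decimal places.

seg 1 [0°–223.2°] uniform, h=12: full span → s += 12 → s = 12.0000
seg 2 [223.2°–268.6°] cycloidal, h=8: full span → s += 8 → s = 20.0000
seg 3 [268.6°–289.1°] simple-harmonic, h=-14: θ=275.5° here. β=6.9, B=20.5. -14/2·(1 − cos(π·0.3366)) = -3.5621 → s = 16.4379

16.4379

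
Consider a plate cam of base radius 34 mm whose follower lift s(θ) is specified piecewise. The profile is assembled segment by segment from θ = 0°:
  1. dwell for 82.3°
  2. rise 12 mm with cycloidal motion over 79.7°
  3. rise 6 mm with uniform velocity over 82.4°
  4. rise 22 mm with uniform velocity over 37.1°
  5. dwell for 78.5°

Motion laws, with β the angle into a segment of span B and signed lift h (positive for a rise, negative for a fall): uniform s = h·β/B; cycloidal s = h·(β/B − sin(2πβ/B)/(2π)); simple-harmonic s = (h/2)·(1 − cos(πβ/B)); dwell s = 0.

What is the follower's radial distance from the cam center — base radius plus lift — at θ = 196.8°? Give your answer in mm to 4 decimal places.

seg 1 [0°–82.3°] dwell: s stays 0.0000
seg 2 [82.3°–162°] cycloidal, h=12: full span → s += 12 → s = 12.0000
seg 3 [162°–244.4°] uniform, h=6: θ=196.8° here. β=34.8, B=82.4. 6·34.8/82.4 = 2.5340 → s = 14.5340
radial distance = base radius + s = 34 + 14.5340 = 48.5340

48.5340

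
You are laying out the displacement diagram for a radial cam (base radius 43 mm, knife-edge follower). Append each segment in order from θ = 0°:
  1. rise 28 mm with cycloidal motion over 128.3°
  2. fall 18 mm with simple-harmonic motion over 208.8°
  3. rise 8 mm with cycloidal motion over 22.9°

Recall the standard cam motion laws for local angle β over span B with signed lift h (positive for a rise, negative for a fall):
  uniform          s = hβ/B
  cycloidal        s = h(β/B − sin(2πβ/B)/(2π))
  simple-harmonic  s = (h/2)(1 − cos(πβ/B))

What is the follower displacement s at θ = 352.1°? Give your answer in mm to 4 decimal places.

seg 1 [0°–128.3°] cycloidal, h=28: full span → s += 28 → s = 28.0000
seg 2 [128.3°–337.1°] simple-harmonic, h=-18: full span → s += -18 → s = 10.0000
seg 3 [337.1°–360°] cycloidal, h=8: θ=352.1° here. β=15, B=22.9. 8·(0.6550 − sin(2π·0.6550)/(2π)) = 6.2933 → s = 16.2933

16.2933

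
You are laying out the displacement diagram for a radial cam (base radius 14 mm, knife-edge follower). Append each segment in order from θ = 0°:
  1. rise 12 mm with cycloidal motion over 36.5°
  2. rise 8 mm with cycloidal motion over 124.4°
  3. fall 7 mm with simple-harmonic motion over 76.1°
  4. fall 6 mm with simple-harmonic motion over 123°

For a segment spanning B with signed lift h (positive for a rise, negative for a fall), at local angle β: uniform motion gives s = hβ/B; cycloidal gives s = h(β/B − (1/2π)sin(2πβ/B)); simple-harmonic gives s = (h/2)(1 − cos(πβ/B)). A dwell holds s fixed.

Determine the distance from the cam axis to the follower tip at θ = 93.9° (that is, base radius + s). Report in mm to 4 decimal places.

seg 1 [0°–36.5°] cycloidal, h=12: full span → s += 12 → s = 12.0000
seg 2 [36.5°–160.9°] cycloidal, h=8: θ=93.9° here. β=57.4, B=124.4. 8·(0.4614 − sin(2π·0.4614)/(2π)) = 3.3857 → s = 15.3857
radial distance = base radius + s = 14 + 15.3857 = 29.3857

29.3857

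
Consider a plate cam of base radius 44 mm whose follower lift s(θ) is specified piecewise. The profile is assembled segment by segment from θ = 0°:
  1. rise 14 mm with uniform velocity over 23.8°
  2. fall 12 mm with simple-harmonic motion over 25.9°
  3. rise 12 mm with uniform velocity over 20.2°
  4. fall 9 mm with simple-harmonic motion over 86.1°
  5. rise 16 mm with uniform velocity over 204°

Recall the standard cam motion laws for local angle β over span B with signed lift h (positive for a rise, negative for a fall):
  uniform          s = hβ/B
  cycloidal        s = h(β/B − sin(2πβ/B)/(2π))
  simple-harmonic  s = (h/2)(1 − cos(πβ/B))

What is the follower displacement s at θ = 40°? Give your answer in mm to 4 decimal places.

seg 1 [0°–23.8°] uniform, h=14: full span → s += 14 → s = 14.0000
seg 2 [23.8°–49.7°] simple-harmonic, h=-12: θ=40° here. β=16.2, B=25.9. -12/2·(1 − cos(π·0.6255)) = -8.3045 → s = 5.6955

5.6955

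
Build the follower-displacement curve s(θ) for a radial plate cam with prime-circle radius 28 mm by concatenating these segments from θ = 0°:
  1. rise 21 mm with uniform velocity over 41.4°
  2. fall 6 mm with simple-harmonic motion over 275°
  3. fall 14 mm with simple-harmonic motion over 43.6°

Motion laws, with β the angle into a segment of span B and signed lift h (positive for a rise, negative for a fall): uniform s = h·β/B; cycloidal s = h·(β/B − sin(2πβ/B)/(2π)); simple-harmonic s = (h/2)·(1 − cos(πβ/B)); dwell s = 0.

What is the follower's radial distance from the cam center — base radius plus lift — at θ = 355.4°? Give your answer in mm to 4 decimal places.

seg 1 [0°–41.4°] uniform, h=21: full span → s += 21 → s = 21.0000
seg 2 [41.4°–316.4°] simple-harmonic, h=-6: full span → s += -6 → s = 15.0000
seg 3 [316.4°–360°] simple-harmonic, h=-14: θ=355.4° here. β=39, B=43.6. -14/2·(1 − cos(π·0.8945)) = -13.6190 → s = 1.3810
radial distance = base radius + s = 28 + 1.3810 = 29.3810

29.3810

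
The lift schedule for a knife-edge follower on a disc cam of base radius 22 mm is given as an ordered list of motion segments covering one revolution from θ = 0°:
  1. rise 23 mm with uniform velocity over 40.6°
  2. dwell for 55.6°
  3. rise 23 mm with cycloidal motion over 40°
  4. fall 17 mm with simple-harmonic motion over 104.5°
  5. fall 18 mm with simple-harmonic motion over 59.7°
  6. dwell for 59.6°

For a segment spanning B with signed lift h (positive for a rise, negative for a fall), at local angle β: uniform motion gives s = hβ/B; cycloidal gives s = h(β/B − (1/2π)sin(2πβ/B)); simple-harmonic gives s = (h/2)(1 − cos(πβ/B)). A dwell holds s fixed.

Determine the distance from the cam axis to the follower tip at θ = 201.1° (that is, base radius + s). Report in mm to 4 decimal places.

seg 1 [0°–40.6°] uniform, h=23: full span → s += 23 → s = 23.0000
seg 2 [40.6°–96.2°] dwell: s stays 23.0000
seg 3 [96.2°–136.2°] cycloidal, h=23: full span → s += 23 → s = 46.0000
seg 4 [136.2°–240.7°] simple-harmonic, h=-17: θ=201.1° here. β=64.9, B=104.5. -17/2·(1 − cos(π·0.6211)) = -11.6552 → s = 34.3448
radial distance = base radius + s = 22 + 34.3448 = 56.3448

56.3448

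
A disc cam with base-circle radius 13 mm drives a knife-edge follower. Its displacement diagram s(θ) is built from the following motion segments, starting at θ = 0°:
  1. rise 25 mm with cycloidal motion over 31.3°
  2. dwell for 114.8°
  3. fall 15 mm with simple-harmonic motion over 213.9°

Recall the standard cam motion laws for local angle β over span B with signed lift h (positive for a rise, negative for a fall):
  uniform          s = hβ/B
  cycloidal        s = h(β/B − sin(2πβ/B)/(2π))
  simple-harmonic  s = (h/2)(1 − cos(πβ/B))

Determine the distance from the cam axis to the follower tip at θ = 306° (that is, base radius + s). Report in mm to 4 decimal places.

seg 1 [0°–31.3°] cycloidal, h=25: full span → s += 25 → s = 25.0000
seg 2 [31.3°–146.1°] dwell: s stays 25.0000
seg 3 [146.1°–360°] simple-harmonic, h=-15: θ=306° here. β=159.9, B=213.9. -15/2·(1 − cos(π·0.7475)) = -12.7623 → s = 12.2377
radial distance = base radius + s = 13 + 12.2377 = 25.2377

25.2377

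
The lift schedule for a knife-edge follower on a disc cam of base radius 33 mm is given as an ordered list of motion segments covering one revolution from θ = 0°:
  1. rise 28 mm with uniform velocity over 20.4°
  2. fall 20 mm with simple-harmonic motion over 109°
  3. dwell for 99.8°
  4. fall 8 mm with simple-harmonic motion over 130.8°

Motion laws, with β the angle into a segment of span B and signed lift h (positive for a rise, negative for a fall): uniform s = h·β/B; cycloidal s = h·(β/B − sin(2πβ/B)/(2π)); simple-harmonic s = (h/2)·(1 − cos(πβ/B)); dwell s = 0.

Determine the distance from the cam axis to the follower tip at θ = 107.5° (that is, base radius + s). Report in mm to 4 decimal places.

seg 1 [0°–20.4°] uniform, h=28: full span → s += 28 → s = 28.0000
seg 2 [20.4°–129.4°] simple-harmonic, h=-20: θ=107.5° here. β=87.1, B=109. -20/2·(1 − cos(π·0.7991)) = -18.0732 → s = 9.9268
radial distance = base radius + s = 33 + 9.9268 = 42.9268

42.9268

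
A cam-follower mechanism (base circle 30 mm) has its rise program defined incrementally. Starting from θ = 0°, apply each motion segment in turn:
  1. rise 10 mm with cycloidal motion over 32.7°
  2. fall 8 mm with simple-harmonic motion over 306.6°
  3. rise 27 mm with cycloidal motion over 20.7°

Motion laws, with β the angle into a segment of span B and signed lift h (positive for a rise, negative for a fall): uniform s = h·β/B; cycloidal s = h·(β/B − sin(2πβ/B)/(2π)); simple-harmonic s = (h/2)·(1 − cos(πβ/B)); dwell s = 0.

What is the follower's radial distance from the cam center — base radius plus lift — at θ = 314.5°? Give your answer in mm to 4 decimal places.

seg 1 [0°–32.7°] cycloidal, h=10: full span → s += 10 → s = 10.0000
seg 2 [32.7°–339.3°] simple-harmonic, h=-8: θ=314.5° here. β=281.8, B=306.6. -8/2·(1 − cos(π·0.9191)) = -7.8715 → s = 2.1285
radial distance = base radius + s = 30 + 2.1285 = 32.1285

32.1285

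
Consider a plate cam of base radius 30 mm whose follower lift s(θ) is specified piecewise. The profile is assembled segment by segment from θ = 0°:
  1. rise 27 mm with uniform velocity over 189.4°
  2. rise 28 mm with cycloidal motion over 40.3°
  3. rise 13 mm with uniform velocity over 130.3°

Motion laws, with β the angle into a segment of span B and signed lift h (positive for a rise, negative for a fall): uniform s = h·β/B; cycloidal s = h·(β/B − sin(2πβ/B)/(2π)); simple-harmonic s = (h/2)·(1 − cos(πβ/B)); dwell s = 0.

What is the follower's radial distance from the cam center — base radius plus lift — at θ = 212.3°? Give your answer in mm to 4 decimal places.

seg 1 [0°–189.4°] uniform, h=27: full span → s += 27 → s = 27.0000
seg 2 [189.4°–229.7°] cycloidal, h=28: θ=212.3° here. β=22.9, B=40.3. 28·(0.5682 − sin(2π·0.5682)/(2π)) = 17.7633 → s = 44.7633
radial distance = base radius + s = 30 + 44.7633 = 74.7633

74.7633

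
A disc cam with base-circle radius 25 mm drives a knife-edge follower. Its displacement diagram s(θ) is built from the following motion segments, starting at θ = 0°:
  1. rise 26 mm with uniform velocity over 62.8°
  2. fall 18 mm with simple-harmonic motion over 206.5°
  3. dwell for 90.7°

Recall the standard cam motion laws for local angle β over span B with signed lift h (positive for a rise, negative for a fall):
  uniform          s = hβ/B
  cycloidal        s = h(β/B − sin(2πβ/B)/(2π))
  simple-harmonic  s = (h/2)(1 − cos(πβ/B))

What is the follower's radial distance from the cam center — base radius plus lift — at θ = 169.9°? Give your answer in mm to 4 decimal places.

seg 1 [0°–62.8°] uniform, h=26: full span → s += 26 → s = 26.0000
seg 2 [62.8°–269.3°] simple-harmonic, h=-18: θ=169.9° here. β=107.1, B=206.5. -18/2·(1 − cos(π·0.5186)) = -9.5268 → s = 16.4732
radial distance = base radius + s = 25 + 16.4732 = 41.4732

41.4732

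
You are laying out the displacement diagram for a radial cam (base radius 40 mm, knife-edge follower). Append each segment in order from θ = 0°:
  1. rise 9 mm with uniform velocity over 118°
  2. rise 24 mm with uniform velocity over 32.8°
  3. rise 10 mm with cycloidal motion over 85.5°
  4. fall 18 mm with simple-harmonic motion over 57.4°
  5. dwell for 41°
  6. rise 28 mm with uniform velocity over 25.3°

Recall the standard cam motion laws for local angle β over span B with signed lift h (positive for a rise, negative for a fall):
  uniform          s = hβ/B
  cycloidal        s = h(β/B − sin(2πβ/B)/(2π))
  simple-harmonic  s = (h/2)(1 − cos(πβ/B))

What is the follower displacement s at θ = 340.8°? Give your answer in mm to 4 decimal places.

seg 1 [0°–118°] uniform, h=9: full span → s += 9 → s = 9.0000
seg 2 [118°–150.8°] uniform, h=24: full span → s += 24 → s = 33.0000
seg 3 [150.8°–236.3°] cycloidal, h=10: full span → s += 10 → s = 43.0000
seg 4 [236.3°–293.7°] simple-harmonic, h=-18: full span → s += -18 → s = 25.0000
seg 5 [293.7°–334.7°] dwell: s stays 25.0000
seg 6 [334.7°–360°] uniform, h=28: θ=340.8° here. β=6.1, B=25.3. 28·6.1/25.3 = 6.7510 → s = 31.7510

31.7510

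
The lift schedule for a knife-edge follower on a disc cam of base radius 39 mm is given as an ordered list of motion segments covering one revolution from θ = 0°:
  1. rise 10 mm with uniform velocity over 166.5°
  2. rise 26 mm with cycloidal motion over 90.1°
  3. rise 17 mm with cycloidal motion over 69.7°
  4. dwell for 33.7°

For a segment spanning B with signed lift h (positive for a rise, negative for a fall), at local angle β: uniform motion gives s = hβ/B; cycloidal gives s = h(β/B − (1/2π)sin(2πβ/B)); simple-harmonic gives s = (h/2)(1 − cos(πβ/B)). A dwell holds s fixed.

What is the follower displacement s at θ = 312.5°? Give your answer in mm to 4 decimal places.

seg 1 [0°–166.5°] uniform, h=10: full span → s += 10 → s = 10.0000
seg 2 [166.5°–256.6°] cycloidal, h=26: full span → s += 26 → s = 36.0000
seg 3 [256.6°–326.3°] cycloidal, h=17: θ=312.5° here. β=55.9, B=69.7. 17·(0.8020 − sin(2π·0.8020)/(2π)) = 16.1966 → s = 52.1966

52.1966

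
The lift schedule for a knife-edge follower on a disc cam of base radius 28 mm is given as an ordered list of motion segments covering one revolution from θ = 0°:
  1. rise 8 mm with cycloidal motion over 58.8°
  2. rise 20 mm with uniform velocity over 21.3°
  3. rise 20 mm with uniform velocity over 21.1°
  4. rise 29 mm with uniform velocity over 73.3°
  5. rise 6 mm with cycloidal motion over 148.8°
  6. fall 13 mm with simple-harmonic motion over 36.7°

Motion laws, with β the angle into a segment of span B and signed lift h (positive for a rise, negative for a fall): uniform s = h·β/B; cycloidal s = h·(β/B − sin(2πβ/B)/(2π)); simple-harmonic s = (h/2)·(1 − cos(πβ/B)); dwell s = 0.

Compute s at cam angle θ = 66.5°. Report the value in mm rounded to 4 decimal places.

seg 1 [0°–58.8°] cycloidal, h=8: full span → s += 8 → s = 8.0000
seg 2 [58.8°–80.1°] uniform, h=20: θ=66.5° here. β=7.7, B=21.3. 20·7.7/21.3 = 7.2300 → s = 15.2300

15.2300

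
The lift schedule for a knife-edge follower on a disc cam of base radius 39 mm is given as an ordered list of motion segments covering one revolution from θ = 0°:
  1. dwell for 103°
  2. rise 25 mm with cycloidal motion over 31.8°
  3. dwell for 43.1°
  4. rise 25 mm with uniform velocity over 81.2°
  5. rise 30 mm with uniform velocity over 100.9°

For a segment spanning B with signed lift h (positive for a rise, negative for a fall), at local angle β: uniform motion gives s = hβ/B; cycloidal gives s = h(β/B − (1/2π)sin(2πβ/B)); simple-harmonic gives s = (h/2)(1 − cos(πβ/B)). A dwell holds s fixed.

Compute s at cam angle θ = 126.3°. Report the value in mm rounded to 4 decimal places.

seg 1 [0°–103°] dwell: s stays 0.0000
seg 2 [103°–134.8°] cycloidal, h=25: θ=126.3° here. β=23.3, B=31.8. 25·(0.7327 − sin(2π·0.7327)/(2π)) = 22.2730 → s = 22.2730

22.2730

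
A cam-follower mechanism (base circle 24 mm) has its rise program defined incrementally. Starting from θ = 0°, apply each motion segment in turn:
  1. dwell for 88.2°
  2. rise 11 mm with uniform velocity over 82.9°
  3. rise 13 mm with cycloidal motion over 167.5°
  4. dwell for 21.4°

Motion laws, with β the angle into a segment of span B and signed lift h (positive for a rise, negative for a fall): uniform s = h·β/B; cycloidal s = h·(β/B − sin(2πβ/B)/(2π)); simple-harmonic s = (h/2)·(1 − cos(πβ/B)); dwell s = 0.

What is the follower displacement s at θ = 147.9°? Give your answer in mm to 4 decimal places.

seg 1 [0°–88.2°] dwell: s stays 0.0000
seg 2 [88.2°–171.1°] uniform, h=11: θ=147.9° here. β=59.7, B=82.9. 11·59.7/82.9 = 7.9216 → s = 7.9216

7.9216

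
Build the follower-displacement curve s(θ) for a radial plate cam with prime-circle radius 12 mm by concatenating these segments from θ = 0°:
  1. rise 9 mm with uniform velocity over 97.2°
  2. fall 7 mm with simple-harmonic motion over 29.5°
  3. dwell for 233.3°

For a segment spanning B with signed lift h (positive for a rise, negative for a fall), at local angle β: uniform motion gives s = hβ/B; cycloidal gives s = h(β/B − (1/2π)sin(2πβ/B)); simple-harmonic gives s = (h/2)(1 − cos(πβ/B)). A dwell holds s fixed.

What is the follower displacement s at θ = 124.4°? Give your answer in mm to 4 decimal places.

seg 1 [0°–97.2°] uniform, h=9: full span → s += 9 → s = 9.0000
seg 2 [97.2°–126.7°] simple-harmonic, h=-7: θ=124.4° here. β=27.2, B=29.5. -7/2·(1 − cos(π·0.9220)) = -6.8955 → s = 2.1045

2.1045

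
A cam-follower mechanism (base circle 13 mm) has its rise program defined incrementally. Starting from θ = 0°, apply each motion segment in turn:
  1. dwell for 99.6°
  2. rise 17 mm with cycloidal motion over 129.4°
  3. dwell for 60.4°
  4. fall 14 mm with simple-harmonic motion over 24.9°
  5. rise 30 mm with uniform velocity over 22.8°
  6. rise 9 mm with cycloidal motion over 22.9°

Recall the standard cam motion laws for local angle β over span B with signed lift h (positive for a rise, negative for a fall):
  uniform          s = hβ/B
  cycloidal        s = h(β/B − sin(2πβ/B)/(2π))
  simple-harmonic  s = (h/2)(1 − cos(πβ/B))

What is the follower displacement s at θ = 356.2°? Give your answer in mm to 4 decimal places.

seg 1 [0°–99.6°] dwell: s stays 0.0000
seg 2 [99.6°–229°] cycloidal, h=17: full span → s += 17 → s = 17.0000
seg 3 [229°–289.4°] dwell: s stays 17.0000
seg 4 [289.4°–314.3°] simple-harmonic, h=-14: full span → s += -14 → s = 3.0000
seg 5 [314.3°–337.1°] uniform, h=30: full span → s += 30 → s = 33.0000
seg 6 [337.1°–360°] cycloidal, h=9: θ=356.2° here. β=19.1, B=22.9. 9·(0.8341 − sin(2π·0.8341)/(2π)) = 8.7438 → s = 41.7438

41.7438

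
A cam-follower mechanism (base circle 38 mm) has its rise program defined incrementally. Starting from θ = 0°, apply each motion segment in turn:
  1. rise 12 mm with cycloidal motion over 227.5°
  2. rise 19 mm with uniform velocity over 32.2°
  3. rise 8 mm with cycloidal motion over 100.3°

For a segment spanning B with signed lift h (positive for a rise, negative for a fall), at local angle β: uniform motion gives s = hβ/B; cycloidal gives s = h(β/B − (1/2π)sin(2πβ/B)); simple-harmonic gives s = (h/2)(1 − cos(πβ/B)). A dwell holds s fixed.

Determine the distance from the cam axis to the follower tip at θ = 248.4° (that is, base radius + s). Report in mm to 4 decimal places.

seg 1 [0°–227.5°] cycloidal, h=12: full span → s += 12 → s = 12.0000
seg 2 [227.5°–259.7°] uniform, h=19: θ=248.4° here. β=20.9, B=32.2. 19·20.9/32.2 = 12.3323 → s = 24.3323
radial distance = base radius + s = 38 + 24.3323 = 62.3323

62.3323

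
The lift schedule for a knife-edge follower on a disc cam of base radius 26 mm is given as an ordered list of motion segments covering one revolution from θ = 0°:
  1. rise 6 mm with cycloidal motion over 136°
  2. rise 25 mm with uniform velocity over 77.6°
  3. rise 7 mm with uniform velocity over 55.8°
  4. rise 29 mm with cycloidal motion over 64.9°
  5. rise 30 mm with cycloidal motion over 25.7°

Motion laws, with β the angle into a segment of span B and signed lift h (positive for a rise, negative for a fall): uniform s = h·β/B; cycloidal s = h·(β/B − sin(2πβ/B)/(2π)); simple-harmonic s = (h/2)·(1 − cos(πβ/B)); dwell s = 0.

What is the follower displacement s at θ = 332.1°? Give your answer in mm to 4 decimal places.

seg 1 [0°–136°] cycloidal, h=6: full span → s += 6 → s = 6.0000
seg 2 [136°–213.6°] uniform, h=25: full span → s += 25 → s = 31.0000
seg 3 [213.6°–269.4°] uniform, h=7: full span → s += 7 → s = 38.0000
seg 4 [269.4°–334.3°] cycloidal, h=29: θ=332.1° here. β=62.7, B=64.9. 29·(0.9661 − sin(2π·0.9661)/(2π)) = 28.9926 → s = 66.9926

66.9926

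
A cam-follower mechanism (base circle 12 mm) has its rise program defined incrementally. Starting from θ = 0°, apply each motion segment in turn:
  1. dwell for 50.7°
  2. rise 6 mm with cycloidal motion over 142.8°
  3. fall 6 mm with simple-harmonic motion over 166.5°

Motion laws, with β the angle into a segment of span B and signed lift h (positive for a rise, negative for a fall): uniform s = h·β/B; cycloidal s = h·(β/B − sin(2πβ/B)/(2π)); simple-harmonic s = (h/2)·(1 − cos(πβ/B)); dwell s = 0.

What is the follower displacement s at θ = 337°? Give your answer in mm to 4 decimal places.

seg 1 [0°–50.7°] dwell: s stays 0.0000
seg 2 [50.7°–193.5°] cycloidal, h=6: full span → s += 6 → s = 6.0000
seg 3 [193.5°–360°] simple-harmonic, h=-6: θ=337° here. β=143.5, B=166.5. -6/2·(1 − cos(π·0.8619)) = -5.7219 → s = 0.2781

0.2781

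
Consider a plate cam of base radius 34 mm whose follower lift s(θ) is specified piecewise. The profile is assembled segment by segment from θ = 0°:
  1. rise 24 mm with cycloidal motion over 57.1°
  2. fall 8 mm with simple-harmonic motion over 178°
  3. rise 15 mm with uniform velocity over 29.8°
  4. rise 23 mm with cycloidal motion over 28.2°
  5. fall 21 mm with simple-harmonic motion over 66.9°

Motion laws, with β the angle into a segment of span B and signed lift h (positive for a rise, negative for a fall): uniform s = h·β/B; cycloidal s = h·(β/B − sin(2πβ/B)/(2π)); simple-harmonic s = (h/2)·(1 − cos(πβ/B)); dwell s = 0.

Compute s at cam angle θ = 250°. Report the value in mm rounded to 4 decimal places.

seg 1 [0°–57.1°] cycloidal, h=24: full span → s += 24 → s = 24.0000
seg 2 [57.1°–235.1°] simple-harmonic, h=-8: full span → s += -8 → s = 16.0000
seg 3 [235.1°–264.9°] uniform, h=15: θ=250° here. β=14.9, B=29.8. 15·14.9/29.8 = 7.5000 → s = 23.5000

23.5000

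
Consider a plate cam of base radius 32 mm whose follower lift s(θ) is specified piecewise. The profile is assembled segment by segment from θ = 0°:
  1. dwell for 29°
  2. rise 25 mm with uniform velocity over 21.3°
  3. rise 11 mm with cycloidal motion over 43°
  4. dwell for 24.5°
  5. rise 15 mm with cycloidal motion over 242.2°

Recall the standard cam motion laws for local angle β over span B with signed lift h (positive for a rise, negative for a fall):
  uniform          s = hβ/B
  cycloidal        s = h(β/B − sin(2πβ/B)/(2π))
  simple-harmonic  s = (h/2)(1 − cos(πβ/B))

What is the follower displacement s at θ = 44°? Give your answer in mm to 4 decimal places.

seg 1 [0°–29°] dwell: s stays 0.0000
seg 2 [29°–50.3°] uniform, h=25: θ=44° here. β=15, B=21.3. 25·15/21.3 = 17.6056 → s = 17.6056

17.6056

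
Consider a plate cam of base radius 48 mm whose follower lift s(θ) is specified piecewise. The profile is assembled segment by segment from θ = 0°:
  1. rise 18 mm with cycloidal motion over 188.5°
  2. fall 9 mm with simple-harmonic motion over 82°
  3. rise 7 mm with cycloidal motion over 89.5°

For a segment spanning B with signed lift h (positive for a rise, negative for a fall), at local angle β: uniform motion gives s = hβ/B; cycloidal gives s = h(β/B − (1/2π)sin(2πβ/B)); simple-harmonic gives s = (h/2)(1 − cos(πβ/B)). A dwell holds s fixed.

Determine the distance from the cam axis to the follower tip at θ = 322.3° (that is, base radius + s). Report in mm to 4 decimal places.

seg 1 [0°–188.5°] cycloidal, h=18: full span → s += 18 → s = 18.0000
seg 2 [188.5°–270.5°] simple-harmonic, h=-9: full span → s += -9 → s = 9.0000
seg 3 [270.5°–360°] cycloidal, h=7: θ=322.3° here. β=51.8, B=89.5. 7·(0.5788 − sin(2π·0.5788)/(2π)) = 4.5806 → s = 13.5806
radial distance = base radius + s = 48 + 13.5806 = 61.5806

61.5806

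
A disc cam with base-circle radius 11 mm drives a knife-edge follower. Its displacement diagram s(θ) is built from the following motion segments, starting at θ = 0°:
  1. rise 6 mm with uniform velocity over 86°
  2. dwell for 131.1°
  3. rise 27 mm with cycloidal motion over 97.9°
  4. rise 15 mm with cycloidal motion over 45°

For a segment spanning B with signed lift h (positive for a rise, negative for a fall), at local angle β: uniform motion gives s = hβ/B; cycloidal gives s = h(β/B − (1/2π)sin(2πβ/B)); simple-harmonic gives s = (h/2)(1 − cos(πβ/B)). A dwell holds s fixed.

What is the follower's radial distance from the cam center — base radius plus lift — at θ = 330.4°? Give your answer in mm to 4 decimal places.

seg 1 [0°–86°] uniform, h=6: full span → s += 6 → s = 6.0000
seg 2 [86°–217.1°] dwell: s stays 6.0000
seg 3 [217.1°–315°] cycloidal, h=27: full span → s += 27 → s = 33.0000
seg 4 [315°–360°] cycloidal, h=15: θ=330.4° here. β=15.4, B=45. 15·(0.3422 − sin(2π·0.3422)/(2π)) = 3.1357 → s = 36.1357
radial distance = base radius + s = 11 + 36.1357 = 47.1357

47.1357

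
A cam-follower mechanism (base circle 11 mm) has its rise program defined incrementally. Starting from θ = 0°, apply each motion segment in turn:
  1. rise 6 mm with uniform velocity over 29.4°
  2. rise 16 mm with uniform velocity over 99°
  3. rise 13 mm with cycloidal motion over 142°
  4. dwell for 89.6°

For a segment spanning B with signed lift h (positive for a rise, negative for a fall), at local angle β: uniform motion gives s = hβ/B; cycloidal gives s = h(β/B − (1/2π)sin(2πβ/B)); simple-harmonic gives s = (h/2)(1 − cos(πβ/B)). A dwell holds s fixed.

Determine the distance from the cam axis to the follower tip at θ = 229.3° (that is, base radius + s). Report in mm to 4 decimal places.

seg 1 [0°–29.4°] uniform, h=6: full span → s += 6 → s = 6.0000
seg 2 [29.4°–128.4°] uniform, h=16: full span → s += 16 → s = 22.0000
seg 3 [128.4°–270.4°] cycloidal, h=13: θ=229.3° here. β=100.9, B=142. 13·(0.7106 − sin(2π·0.7106)/(2π)) = 11.2431 → s = 33.2431
radial distance = base radius + s = 11 + 33.2431 = 44.2431

44.2431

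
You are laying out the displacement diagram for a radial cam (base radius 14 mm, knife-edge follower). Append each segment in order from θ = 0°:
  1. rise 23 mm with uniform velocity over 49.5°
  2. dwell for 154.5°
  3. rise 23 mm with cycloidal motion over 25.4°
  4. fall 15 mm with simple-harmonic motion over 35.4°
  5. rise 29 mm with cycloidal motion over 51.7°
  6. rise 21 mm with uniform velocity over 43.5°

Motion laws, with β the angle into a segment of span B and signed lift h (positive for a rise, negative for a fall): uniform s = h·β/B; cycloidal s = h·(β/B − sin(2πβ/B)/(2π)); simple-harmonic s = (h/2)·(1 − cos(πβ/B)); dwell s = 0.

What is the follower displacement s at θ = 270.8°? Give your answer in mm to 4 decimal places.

seg 1 [0°–49.5°] uniform, h=23: full span → s += 23 → s = 23.0000
seg 2 [49.5°–204°] dwell: s stays 23.0000
seg 3 [204°–229.4°] cycloidal, h=23: full span → s += 23 → s = 46.0000
seg 4 [229.4°–264.8°] simple-harmonic, h=-15: full span → s += -15 → s = 31.0000
seg 5 [264.8°–316.5°] cycloidal, h=29: θ=270.8° here. β=6, B=51.7. 29·(0.1161 − sin(2π·0.1161)/(2π)) = 0.2904 → s = 31.2904

31.2904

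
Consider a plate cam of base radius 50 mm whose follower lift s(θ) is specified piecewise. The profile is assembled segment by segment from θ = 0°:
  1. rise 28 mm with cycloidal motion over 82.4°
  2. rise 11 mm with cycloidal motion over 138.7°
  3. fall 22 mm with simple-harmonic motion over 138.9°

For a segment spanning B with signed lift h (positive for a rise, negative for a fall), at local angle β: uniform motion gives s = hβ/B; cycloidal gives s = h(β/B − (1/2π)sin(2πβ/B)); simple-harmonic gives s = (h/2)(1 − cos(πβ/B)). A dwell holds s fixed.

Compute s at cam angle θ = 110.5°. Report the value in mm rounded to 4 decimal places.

seg 1 [0°–82.4°] cycloidal, h=28: full span → s += 28 → s = 28.0000
seg 2 [82.4°–221.1°] cycloidal, h=11: θ=110.5° here. β=28.1, B=138.7. 11·(0.2026 − sin(2π·0.2026)/(2π)) = 0.5549 → s = 28.5549

28.5549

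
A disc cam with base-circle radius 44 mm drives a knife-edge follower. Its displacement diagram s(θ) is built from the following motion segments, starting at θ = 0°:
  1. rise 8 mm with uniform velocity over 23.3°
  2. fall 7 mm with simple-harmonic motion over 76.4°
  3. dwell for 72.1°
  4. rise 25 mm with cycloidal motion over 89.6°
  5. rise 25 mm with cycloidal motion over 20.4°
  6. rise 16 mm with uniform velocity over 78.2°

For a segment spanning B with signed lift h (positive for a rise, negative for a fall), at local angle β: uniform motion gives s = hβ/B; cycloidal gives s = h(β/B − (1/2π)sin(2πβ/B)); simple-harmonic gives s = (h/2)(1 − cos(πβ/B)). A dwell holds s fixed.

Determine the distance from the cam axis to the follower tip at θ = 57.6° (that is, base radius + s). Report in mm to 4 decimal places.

seg 1 [0°–23.3°] uniform, h=8: full span → s += 8 → s = 8.0000
seg 2 [23.3°–99.7°] simple-harmonic, h=-7: θ=57.6° here. β=34.3, B=76.4. -7/2·(1 − cos(π·0.4490)) = -2.9411 → s = 5.0589
radial distance = base radius + s = 44 + 5.0589 = 49.0589

49.0589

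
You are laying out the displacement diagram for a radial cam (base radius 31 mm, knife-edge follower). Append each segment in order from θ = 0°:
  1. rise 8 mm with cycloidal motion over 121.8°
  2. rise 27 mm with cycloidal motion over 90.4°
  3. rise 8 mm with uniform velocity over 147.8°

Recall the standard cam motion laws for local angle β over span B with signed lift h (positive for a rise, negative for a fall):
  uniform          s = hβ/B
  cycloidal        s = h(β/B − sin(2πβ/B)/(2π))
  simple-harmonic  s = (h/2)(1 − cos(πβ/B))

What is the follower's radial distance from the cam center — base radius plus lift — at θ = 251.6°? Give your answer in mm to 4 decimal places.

seg 1 [0°–121.8°] cycloidal, h=8: full span → s += 8 → s = 8.0000
seg 2 [121.8°–212.2°] cycloidal, h=27: full span → s += 27 → s = 35.0000
seg 3 [212.2°–360°] uniform, h=8: θ=251.6° here. β=39.4, B=147.8. 8·39.4/147.8 = 2.1326 → s = 37.1326
radial distance = base radius + s = 31 + 37.1326 = 68.1326

68.1326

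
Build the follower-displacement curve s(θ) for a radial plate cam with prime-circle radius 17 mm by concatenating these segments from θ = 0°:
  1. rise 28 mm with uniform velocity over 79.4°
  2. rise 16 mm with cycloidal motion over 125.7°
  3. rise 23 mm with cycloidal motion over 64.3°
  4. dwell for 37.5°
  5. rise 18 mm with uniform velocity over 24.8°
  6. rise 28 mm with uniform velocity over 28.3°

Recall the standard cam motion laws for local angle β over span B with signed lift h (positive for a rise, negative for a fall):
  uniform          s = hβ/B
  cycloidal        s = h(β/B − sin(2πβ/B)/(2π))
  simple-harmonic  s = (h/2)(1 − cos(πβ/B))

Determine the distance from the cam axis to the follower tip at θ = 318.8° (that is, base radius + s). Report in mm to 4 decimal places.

seg 1 [0°–79.4°] uniform, h=28: full span → s += 28 → s = 28.0000
seg 2 [79.4°–205.1°] cycloidal, h=16: full span → s += 16 → s = 44.0000
seg 3 [205.1°–269.4°] cycloidal, h=23: full span → s += 23 → s = 67.0000
seg 4 [269.4°–306.9°] dwell: s stays 67.0000
seg 5 [306.9°–331.7°] uniform, h=18: θ=318.8° here. β=11.9, B=24.8. 18·11.9/24.8 = 8.6371 → s = 75.6371
radial distance = base radius + s = 17 + 75.6371 = 92.6371

92.6371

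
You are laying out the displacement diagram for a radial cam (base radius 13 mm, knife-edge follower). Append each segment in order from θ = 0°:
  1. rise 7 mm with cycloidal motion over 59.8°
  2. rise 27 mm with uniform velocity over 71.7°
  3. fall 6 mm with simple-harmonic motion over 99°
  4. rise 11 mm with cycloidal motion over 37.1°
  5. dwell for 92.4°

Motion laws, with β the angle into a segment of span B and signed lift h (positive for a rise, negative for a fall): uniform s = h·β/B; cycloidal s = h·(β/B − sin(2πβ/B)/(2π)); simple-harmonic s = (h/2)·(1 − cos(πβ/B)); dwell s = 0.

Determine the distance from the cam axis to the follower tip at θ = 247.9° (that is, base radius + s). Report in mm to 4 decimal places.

seg 1 [0°–59.8°] cycloidal, h=7: full span → s += 7 → s = 7.0000
seg 2 [59.8°–131.5°] uniform, h=27: full span → s += 27 → s = 34.0000
seg 3 [131.5°–230.5°] simple-harmonic, h=-6: full span → s += -6 → s = 28.0000
seg 4 [230.5°–267.6°] cycloidal, h=11: θ=247.9° here. β=17.4, B=37.1. 11·(0.4690 − sin(2π·0.4690)/(2π)) = 4.8202 → s = 32.8202
radial distance = base radius + s = 13 + 32.8202 = 45.8202

45.8202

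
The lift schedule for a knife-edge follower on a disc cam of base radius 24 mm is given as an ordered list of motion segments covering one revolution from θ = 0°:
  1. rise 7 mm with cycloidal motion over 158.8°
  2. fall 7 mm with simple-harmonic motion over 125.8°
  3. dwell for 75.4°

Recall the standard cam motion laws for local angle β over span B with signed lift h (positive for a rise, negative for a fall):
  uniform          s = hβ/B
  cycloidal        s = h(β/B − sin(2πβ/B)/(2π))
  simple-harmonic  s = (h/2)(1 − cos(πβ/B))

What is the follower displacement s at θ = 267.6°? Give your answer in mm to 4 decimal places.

seg 1 [0°–158.8°] cycloidal, h=7: full span → s += 7 → s = 7.0000
seg 2 [158.8°–284.6°] simple-harmonic, h=-7: θ=267.6° here. β=108.8, B=125.8. -7/2·(1 − cos(π·0.8649)) = -6.6893 → s = 0.3107

0.3107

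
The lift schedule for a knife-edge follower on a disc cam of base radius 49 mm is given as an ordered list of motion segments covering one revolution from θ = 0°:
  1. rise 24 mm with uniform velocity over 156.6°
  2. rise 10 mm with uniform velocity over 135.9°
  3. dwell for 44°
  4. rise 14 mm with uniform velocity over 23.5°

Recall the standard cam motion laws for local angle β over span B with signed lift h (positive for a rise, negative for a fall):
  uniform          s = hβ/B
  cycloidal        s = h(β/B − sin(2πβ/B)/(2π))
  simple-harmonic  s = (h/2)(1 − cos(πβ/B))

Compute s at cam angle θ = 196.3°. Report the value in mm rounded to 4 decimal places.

seg 1 [0°–156.6°] uniform, h=24: full span → s += 24 → s = 24.0000
seg 2 [156.6°–292.5°] uniform, h=10: θ=196.3° here. β=39.7, B=135.9. 10·39.7/135.9 = 2.9213 → s = 26.9213

26.9213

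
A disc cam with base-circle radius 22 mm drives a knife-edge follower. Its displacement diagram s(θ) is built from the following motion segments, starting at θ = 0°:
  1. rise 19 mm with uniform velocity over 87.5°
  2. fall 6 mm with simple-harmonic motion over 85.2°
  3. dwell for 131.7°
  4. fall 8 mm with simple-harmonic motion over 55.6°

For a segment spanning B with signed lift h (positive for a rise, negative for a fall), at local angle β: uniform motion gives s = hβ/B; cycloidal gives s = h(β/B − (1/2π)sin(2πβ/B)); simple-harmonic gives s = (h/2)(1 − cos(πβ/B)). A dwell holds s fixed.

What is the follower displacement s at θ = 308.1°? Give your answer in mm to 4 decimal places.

seg 1 [0°–87.5°] uniform, h=19: full span → s += 19 → s = 19.0000
seg 2 [87.5°–172.7°] simple-harmonic, h=-6: full span → s += -6 → s = 13.0000
seg 3 [172.7°–304.4°] dwell: s stays 13.0000
seg 4 [304.4°–360°] simple-harmonic, h=-8: θ=308.1° here. β=3.7, B=55.6. -8/2·(1 − cos(π·0.0665)) = -0.0871 → s = 12.9129

12.9129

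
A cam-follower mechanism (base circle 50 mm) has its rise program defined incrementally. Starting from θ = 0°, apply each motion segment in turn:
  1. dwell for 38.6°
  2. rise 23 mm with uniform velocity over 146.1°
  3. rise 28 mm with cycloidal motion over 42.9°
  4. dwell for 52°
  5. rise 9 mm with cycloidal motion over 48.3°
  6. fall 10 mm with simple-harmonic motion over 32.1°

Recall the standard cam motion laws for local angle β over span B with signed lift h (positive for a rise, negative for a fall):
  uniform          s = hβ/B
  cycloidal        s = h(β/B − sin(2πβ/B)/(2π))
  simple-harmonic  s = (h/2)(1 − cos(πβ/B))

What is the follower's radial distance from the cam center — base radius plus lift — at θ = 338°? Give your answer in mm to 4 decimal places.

seg 1 [0°–38.6°] dwell: s stays 0.0000
seg 2 [38.6°–184.7°] uniform, h=23: full span → s += 23 → s = 23.0000
seg 3 [184.7°–227.6°] cycloidal, h=28: full span → s += 28 → s = 51.0000
seg 4 [227.6°–279.6°] dwell: s stays 51.0000
seg 5 [279.6°–327.9°] cycloidal, h=9: full span → s += 9 → s = 60.0000
seg 6 [327.9°–360°] simple-harmonic, h=-10: θ=338° here. β=10.1, B=32.1. -10/2·(1 − cos(π·0.3146)) = -2.2502 → s = 57.7498
radial distance = base radius + s = 50 + 57.7498 = 107.7498

107.7498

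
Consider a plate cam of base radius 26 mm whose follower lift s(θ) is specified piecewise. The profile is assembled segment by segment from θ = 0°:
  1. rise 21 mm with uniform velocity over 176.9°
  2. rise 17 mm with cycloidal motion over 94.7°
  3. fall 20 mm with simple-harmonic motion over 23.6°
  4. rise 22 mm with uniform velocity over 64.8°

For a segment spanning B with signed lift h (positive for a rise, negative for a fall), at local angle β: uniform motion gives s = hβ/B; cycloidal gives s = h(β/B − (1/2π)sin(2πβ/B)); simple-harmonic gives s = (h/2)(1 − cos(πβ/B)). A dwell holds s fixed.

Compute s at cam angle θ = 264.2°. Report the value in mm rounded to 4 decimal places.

seg 1 [0°–176.9°] uniform, h=21: full span → s += 21 → s = 21.0000
seg 2 [176.9°–271.6°] cycloidal, h=17: θ=264.2° here. β=87.3, B=94.7. 17·(0.9219 − sin(2π·0.9219)/(2π)) = 16.9473 → s = 37.9473

37.9473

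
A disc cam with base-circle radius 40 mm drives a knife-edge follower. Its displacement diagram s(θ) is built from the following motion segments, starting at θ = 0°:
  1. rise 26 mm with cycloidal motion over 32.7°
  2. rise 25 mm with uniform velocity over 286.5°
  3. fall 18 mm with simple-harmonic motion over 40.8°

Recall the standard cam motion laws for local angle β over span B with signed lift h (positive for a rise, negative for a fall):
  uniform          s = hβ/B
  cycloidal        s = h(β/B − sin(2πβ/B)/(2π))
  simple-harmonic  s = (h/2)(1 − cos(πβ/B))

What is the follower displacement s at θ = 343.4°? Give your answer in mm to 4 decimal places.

seg 1 [0°–32.7°] cycloidal, h=26: full span → s += 26 → s = 26.0000
seg 2 [32.7°–319.2°] uniform, h=25: full span → s += 25 → s = 51.0000
seg 3 [319.2°–360°] simple-harmonic, h=-18: θ=343.4° here. β=24.2, B=40.8. -18/2·(1 − cos(π·0.5931)) = -11.5960 → s = 39.4040

39.4040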